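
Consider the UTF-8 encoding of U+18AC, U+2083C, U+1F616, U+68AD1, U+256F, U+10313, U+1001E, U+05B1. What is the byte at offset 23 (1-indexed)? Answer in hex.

1-indexed offset 23 is 0-indexed offset 22.
U+18AC → 3-byte form E1 A2 AC at offsets 0–2.
U+2083C → 4-byte form F0 A0 A0 BC at offsets 3–6.
U+1F616 → 4-byte form F0 9F 98 96 at offsets 7–10.
U+68AD1 → 4-byte form F1 A8 AB 91 at offsets 11–14.
U+256F → 3-byte form E2 95 AF at offsets 15–17.
U+10313 → 4-byte form F0 90 8C 93 at offsets 18–21.
U+1001E → 4-byte form F0 90 80 9E at offsets 22–25.
Offset 22 falls in char 7's range; it's byte 1 of F0 90 80 9E = 0xF0.

0xF0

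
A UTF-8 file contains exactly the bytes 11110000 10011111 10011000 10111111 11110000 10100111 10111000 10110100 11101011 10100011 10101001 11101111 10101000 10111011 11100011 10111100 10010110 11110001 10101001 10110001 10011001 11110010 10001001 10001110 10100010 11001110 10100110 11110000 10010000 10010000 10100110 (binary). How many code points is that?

9

Byte at offset 0: 0xF0 = 11110000 → 4-byte char (#1). Advance 4.
Byte at offset 4: 0xF0 = 11110000 → 4-byte char (#2). Advance 4.
Byte at offset 8: 0xEB = 11101011 → 3-byte char (#3). Advance 3.
Byte at offset 11: 0xEF = 11101111 → 3-byte char (#4). Advance 3.
Byte at offset 14: 0xE3 = 11100011 → 3-byte char (#5). Advance 3.
Byte at offset 17: 0xF1 = 11110001 → 4-byte char (#6). Advance 4.
Byte at offset 21: 0xF2 = 11110010 → 4-byte char (#7). Advance 4.
Byte at offset 25: 0xCE = 11001110 → 2-byte char (#8). Advance 2.
Byte at offset 27: 0xF0 = 11110000 → 4-byte char (#9). Advance 4.
Reached end at offset 31 after 9 code points.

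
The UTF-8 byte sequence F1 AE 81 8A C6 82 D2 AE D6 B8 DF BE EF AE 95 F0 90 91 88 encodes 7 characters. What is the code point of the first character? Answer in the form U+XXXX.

Offset 0: leading byte 0xF1 = 11110001 → 4-byte char #1 = F1 AE 81 8A.
Leading byte 0xF1 = 11110001 matches 11110xxx → 4-byte sequence.
Byte 1: 0xF1 = 11110001, payload 001 (3 bits).
Byte 2: 0xAE = 10101110 (10xxxxxx ✓), payload 101110.
Byte 3: 0x81 = 10000001 (10xxxxxx ✓), payload 000001.
Byte 4: 0x8A = 10001010 (10xxxxxx ✓), payload 001010.
Concatenate: 001101110000001001010 = 0x6E04A (21 bits → U+6E04A).

U+6E04A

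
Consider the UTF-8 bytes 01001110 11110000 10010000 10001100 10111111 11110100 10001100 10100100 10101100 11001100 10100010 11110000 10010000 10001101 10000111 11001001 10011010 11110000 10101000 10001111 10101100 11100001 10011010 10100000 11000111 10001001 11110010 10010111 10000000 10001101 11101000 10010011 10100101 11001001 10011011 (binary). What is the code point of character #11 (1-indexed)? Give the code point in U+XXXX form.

U+84E5

Offset 0: leading byte 0x4E = 01001110 → 1-byte char #1 = 4E.
Offset 1: leading byte 0xF0 = 11110000 → 4-byte char #2 = F0 90 8C BF.
Offset 5: leading byte 0xF4 = 11110100 → 4-byte char #3 = F4 8C A4 AC.
Offset 9: leading byte 0xCC = 11001100 → 2-byte char #4 = CC A2.
Offset 11: leading byte 0xF0 = 11110000 → 4-byte char #5 = F0 90 8D 87.
Offset 15: leading byte 0xC9 = 11001001 → 2-byte char #6 = C9 9A.
Offset 17: leading byte 0xF0 = 11110000 → 4-byte char #7 = F0 A8 8F AC.
Offset 21: leading byte 0xE1 = 11100001 → 3-byte char #8 = E1 9A A0.
Offset 24: leading byte 0xC7 = 11000111 → 2-byte char #9 = C7 89.
Offset 26: leading byte 0xF2 = 11110010 → 4-byte char #10 = F2 97 80 8D.
Offset 30: leading byte 0xE8 = 11101000 → 3-byte char #11 = E8 93 A5.
Leading byte 0xE8 = 11101000 matches 1110xxxx → 3-byte sequence.
Byte 1: 0xE8 = 11101000, payload 1000 (4 bits).
Byte 2: 0x93 = 10010011 (10xxxxxx ✓), payload 010011.
Byte 3: 0xA5 = 10100101 (10xxxxxx ✓), payload 100101.
Concatenate: 1000010011100101 = 0x84E5 (16 bits → U+84E5).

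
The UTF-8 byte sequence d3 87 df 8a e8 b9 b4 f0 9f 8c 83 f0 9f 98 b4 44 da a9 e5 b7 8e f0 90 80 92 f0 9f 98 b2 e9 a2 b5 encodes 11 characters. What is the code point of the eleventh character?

U+98B5

Offset 0: leading byte 0xD3 = 11010011 → 2-byte char #1 = D3 87.
Offset 2: leading byte 0xDF = 11011111 → 2-byte char #2 = DF 8A.
Offset 4: leading byte 0xE8 = 11101000 → 3-byte char #3 = E8 B9 B4.
Offset 7: leading byte 0xF0 = 11110000 → 4-byte char #4 = F0 9F 8C 83.
Offset 11: leading byte 0xF0 = 11110000 → 4-byte char #5 = F0 9F 98 B4.
Offset 15: leading byte 0x44 = 01000100 → 1-byte char #6 = 44.
Offset 16: leading byte 0xDA = 11011010 → 2-byte char #7 = DA A9.
Offset 18: leading byte 0xE5 = 11100101 → 3-byte char #8 = E5 B7 8E.
Offset 21: leading byte 0xF0 = 11110000 → 4-byte char #9 = F0 90 80 92.
Offset 25: leading byte 0xF0 = 11110000 → 4-byte char #10 = F0 9F 98 B2.
Offset 29: leading byte 0xE9 = 11101001 → 3-byte char #11 = E9 A2 B5.
Leading byte 0xE9 = 11101001 matches 1110xxxx → 3-byte sequence.
Byte 1: 0xE9 = 11101001, payload 1001 (4 bits).
Byte 2: 0xA2 = 10100010 (10xxxxxx ✓), payload 100010.
Byte 3: 0xB5 = 10110101 (10xxxxxx ✓), payload 110101.
Concatenate: 1001100010110101 = 0x98B5 (16 bits → U+98B5).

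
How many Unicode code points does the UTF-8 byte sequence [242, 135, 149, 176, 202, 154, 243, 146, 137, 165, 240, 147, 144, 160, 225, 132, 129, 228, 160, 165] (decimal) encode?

6

Byte at offset 0: 0xF2 = 11110010 → 4-byte char (#1). Advance 4.
Byte at offset 4: 0xCA = 11001010 → 2-byte char (#2). Advance 2.
Byte at offset 6: 0xF3 = 11110011 → 4-byte char (#3). Advance 4.
Byte at offset 10: 0xF0 = 11110000 → 4-byte char (#4). Advance 4.
Byte at offset 14: 0xE1 = 11100001 → 3-byte char (#5). Advance 3.
Byte at offset 17: 0xE4 = 11100100 → 3-byte char (#6). Advance 3.
Reached end at offset 20 after 6 code points.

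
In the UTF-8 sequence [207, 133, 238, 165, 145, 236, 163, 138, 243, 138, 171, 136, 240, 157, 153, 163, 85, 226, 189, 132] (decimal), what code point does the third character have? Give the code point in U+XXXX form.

U+C8CA

Offset 0: leading byte 0xCF = 11001111 → 2-byte char #1 = CF 85.
Offset 2: leading byte 0xEE = 11101110 → 3-byte char #2 = EE A5 91.
Offset 5: leading byte 0xEC = 11101100 → 3-byte char #3 = EC A3 8A.
Leading byte 0xEC = 11101100 matches 1110xxxx → 3-byte sequence.
Byte 1: 0xEC = 11101100, payload 1100 (4 bits).
Byte 2: 0xA3 = 10100011 (10xxxxxx ✓), payload 100011.
Byte 3: 0x8A = 10001010 (10xxxxxx ✓), payload 001010.
Concatenate: 1100100011001010 = 0xC8CA (16 bits → U+C8CA).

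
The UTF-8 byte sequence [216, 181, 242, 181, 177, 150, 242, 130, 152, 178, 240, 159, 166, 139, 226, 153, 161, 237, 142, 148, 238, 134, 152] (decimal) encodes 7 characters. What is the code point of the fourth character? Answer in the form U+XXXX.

U+1F98B

Offset 0: leading byte 0xD8 = 11011000 → 2-byte char #1 = D8 B5.
Offset 2: leading byte 0xF2 = 11110010 → 4-byte char #2 = F2 B5 B1 96.
Offset 6: leading byte 0xF2 = 11110010 → 4-byte char #3 = F2 82 98 B2.
Offset 10: leading byte 0xF0 = 11110000 → 4-byte char #4 = F0 9F A6 8B.
Leading byte 0xF0 = 11110000 matches 11110xxx → 4-byte sequence.
Byte 1: 0xF0 = 11110000, payload 000 (3 bits).
Byte 2: 0x9F = 10011111 (10xxxxxx ✓), payload 011111.
Byte 3: 0xA6 = 10100110 (10xxxxxx ✓), payload 100110.
Byte 4: 0x8B = 10001011 (10xxxxxx ✓), payload 001011.
Concatenate: 000011111100110001011 = 0x1F98B (21 bits → U+1F98B).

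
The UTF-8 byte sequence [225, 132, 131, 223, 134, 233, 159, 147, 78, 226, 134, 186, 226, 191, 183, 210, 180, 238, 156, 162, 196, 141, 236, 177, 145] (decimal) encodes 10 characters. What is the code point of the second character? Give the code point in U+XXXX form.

Offset 0: leading byte 0xE1 = 11100001 → 3-byte char #1 = E1 84 83.
Offset 3: leading byte 0xDF = 11011111 → 2-byte char #2 = DF 86.
Leading byte 0xDF = 11011111 matches 110xxxxx → 2-byte sequence.
Byte 1: 0xDF = 11011111, payload 11111 (5 bits).
Byte 2: 0x86 = 10000110 (10xxxxxx ✓), payload 000110.
Concatenate: 11111000110 = 0x7C6 (11 bits → U+07C6).

U+07C6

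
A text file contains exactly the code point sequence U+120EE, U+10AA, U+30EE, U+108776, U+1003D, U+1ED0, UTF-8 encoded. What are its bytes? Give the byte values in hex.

F0 92 83 AE E1 82 AA E3 83 AE F4 88 9D B6 F0 90 80 BD E1 BB 90

U+120EE: 4-byte form → F0 92 83 AE.
U+10AA: 3-byte form → E1 82 AA.
U+30EE: 3-byte form → E3 83 AE.
U+108776: 4-byte form → F4 88 9D B6.
U+1003D: 4-byte form → F0 90 80 BD.
U+1ED0: 3-byte form → E1 BB 90.
Concatenated (21 bytes): F0 92 83 AE E1 82 AA E3 83 AE F4 88 9D B6 F0 90 80 BD E1 BB 90.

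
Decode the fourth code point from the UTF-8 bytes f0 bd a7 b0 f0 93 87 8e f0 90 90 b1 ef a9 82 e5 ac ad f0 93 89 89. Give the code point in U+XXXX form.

U+FA42

Offset 0: leading byte 0xF0 = 11110000 → 4-byte char #1 = F0 BD A7 B0.
Offset 4: leading byte 0xF0 = 11110000 → 4-byte char #2 = F0 93 87 8E.
Offset 8: leading byte 0xF0 = 11110000 → 4-byte char #3 = F0 90 90 B1.
Offset 12: leading byte 0xEF = 11101111 → 3-byte char #4 = EF A9 82.
Leading byte 0xEF = 11101111 matches 1110xxxx → 3-byte sequence.
Byte 1: 0xEF = 11101111, payload 1111 (4 bits).
Byte 2: 0xA9 = 10101001 (10xxxxxx ✓), payload 101001.
Byte 3: 0x82 = 10000010 (10xxxxxx ✓), payload 000010.
Concatenate: 1111101001000010 = 0xFA42 (16 bits → U+FA42).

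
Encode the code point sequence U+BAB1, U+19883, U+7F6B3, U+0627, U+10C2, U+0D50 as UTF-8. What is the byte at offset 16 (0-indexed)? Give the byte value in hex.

0xE0

U+BAB1 → 3-byte form EB AA B1 at offsets 0–2.
U+19883 → 4-byte form F0 99 A2 83 at offsets 3–6.
U+7F6B3 → 4-byte form F1 BF 9A B3 at offsets 7–10.
U+0627 → 2-byte form D8 A7 at offsets 11–12.
U+10C2 → 3-byte form E1 83 82 at offsets 13–15.
U+0D50 → 3-byte form E0 B5 90 at offsets 16–18.
Offset 16 falls in char 6's range; it's byte 1 of E0 B5 90 = 0xE0.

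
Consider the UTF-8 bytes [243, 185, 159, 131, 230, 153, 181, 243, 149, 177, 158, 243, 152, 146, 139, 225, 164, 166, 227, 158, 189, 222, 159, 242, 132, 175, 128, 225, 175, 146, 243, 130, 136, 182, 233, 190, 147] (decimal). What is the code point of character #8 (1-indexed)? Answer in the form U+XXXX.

U+84BC0

Offset 0: leading byte 0xF3 = 11110011 → 4-byte char #1 = F3 B9 9F 83.
Offset 4: leading byte 0xE6 = 11100110 → 3-byte char #2 = E6 99 B5.
Offset 7: leading byte 0xF3 = 11110011 → 4-byte char #3 = F3 95 B1 9E.
Offset 11: leading byte 0xF3 = 11110011 → 4-byte char #4 = F3 98 92 8B.
Offset 15: leading byte 0xE1 = 11100001 → 3-byte char #5 = E1 A4 A6.
Offset 18: leading byte 0xE3 = 11100011 → 3-byte char #6 = E3 9E BD.
Offset 21: leading byte 0xDE = 11011110 → 2-byte char #7 = DE 9F.
Offset 23: leading byte 0xF2 = 11110010 → 4-byte char #8 = F2 84 AF 80.
Leading byte 0xF2 = 11110010 matches 11110xxx → 4-byte sequence.
Byte 1: 0xF2 = 11110010, payload 010 (3 bits).
Byte 2: 0x84 = 10000100 (10xxxxxx ✓), payload 000100.
Byte 3: 0xAF = 10101111 (10xxxxxx ✓), payload 101111.
Byte 4: 0x80 = 10000000 (10xxxxxx ✓), payload 000000.
Concatenate: 010000100101111000000 = 0x84BC0 (21 bits → U+84BC0).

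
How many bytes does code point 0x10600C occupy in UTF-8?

U+10600C = 0x10600C. UTF-8 uses 1 byte below 0x80, 2 below 0x800, 3 below 0x10000, 4 up to 0x10FFFF. 0x10600C is in U+10000–U+10FFFF → 4 bytes.

4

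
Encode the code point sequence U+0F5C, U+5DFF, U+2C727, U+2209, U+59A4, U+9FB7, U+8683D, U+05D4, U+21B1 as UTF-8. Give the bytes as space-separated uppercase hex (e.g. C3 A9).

U+0F5C: 3-byte form → E0 BD 9C.
U+5DFF: 3-byte form → E5 B7 BF.
U+2C727: 4-byte form → F0 AC 9C A7.
U+2209: 3-byte form → E2 88 89.
U+59A4: 3-byte form → E5 A6 A4.
U+9FB7: 3-byte form → E9 BE B7.
U+8683D: 4-byte form → F2 86 A0 BD.
U+05D4: 2-byte form → D7 94.
U+21B1: 3-byte form → E2 86 B1.
Concatenated (28 bytes): E0 BD 9C E5 B7 BF F0 AC 9C A7 E2 88 89 E5 A6 A4 E9 BE B7 F2 86 A0 BD D7 94 E2 86 B1.

E0 BD 9C E5 B7 BF F0 AC 9C A7 E2 88 89 E5 A6 A4 E9 BE B7 F2 86 A0 BD D7 94 E2 86 B1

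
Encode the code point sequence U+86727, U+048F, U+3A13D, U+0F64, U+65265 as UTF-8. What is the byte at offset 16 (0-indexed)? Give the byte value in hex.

0xA5

U+86727 → 4-byte form F2 86 9C A7 at offsets 0–3.
U+048F → 2-byte form D2 8F at offsets 4–5.
U+3A13D → 4-byte form F0 BA 84 BD at offsets 6–9.
U+0F64 → 3-byte form E0 BD A4 at offsets 10–12.
U+65265 → 4-byte form F1 A5 89 A5 at offsets 13–16.
Offset 16 falls in char 5's range; it's byte 4 of F1 A5 89 A5 = 0xA5.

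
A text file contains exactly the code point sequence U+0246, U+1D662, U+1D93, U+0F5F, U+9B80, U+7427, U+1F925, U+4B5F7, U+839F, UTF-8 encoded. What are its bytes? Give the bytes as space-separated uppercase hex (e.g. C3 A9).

C9 86 F0 9D 99 A2 E1 B6 93 E0 BD 9F E9 AE 80 E7 90 A7 F0 9F A4 A5 F1 8B 97 B7 E8 8E 9F

U+0246: 2-byte form → C9 86.
U+1D662: 4-byte form → F0 9D 99 A2.
U+1D93: 3-byte form → E1 B6 93.
U+0F5F: 3-byte form → E0 BD 9F.
U+9B80: 3-byte form → E9 AE 80.
U+7427: 3-byte form → E7 90 A7.
U+1F925: 4-byte form → F0 9F A4 A5.
U+4B5F7: 4-byte form → F1 8B 97 B7.
U+839F: 3-byte form → E8 8E 9F.
Concatenated (29 bytes): C9 86 F0 9D 99 A2 E1 B6 93 E0 BD 9F E9 AE 80 E7 90 A7 F0 9F A4 A5 F1 8B 97 B7 E8 8E 9F.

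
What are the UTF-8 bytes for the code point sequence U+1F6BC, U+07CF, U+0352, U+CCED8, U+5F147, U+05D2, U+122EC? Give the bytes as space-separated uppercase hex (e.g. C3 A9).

F0 9F 9A BC DF 8F CD 92 F3 8C BB 98 F1 9F 85 87 D7 92 F0 92 8B AC

U+1F6BC: 4-byte form → F0 9F 9A BC.
U+07CF: 2-byte form → DF 8F.
U+0352: 2-byte form → CD 92.
U+CCED8: 4-byte form → F3 8C BB 98.
U+5F147: 4-byte form → F1 9F 85 87.
U+05D2: 2-byte form → D7 92.
U+122EC: 4-byte form → F0 92 8B AC.
Concatenated (22 bytes): F0 9F 9A BC DF 8F CD 92 F3 8C BB 98 F1 9F 85 87 D7 92 F0 92 8B AC.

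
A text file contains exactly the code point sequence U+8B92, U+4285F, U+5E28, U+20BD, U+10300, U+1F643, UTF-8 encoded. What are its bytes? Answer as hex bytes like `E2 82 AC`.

U+8B92: 3-byte form → E8 AE 92.
U+4285F: 4-byte form → F1 82 A1 9F.
U+5E28: 3-byte form → E5 B8 A8.
U+20BD: 3-byte form → E2 82 BD.
U+10300: 4-byte form → F0 90 8C 80.
U+1F643: 4-byte form → F0 9F 99 83.
Concatenated (21 bytes): E8 AE 92 F1 82 A1 9F E5 B8 A8 E2 82 BD F0 90 8C 80 F0 9F 99 83.

E8 AE 92 F1 82 A1 9F E5 B8 A8 E2 82 BD F0 90 8C 80 F0 9F 99 83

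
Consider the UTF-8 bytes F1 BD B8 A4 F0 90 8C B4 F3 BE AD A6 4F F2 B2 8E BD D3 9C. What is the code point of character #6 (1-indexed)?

Offset 0: leading byte 0xF1 = 11110001 → 4-byte char #1 = F1 BD B8 A4.
Offset 4: leading byte 0xF0 = 11110000 → 4-byte char #2 = F0 90 8C B4.
Offset 8: leading byte 0xF3 = 11110011 → 4-byte char #3 = F3 BE AD A6.
Offset 12: leading byte 0x4F = 01001111 → 1-byte char #4 = 4F.
Offset 13: leading byte 0xF2 = 11110010 → 4-byte char #5 = F2 B2 8E BD.
Offset 17: leading byte 0xD3 = 11010011 → 2-byte char #6 = D3 9C.
Leading byte 0xD3 = 11010011 matches 110xxxxx → 2-byte sequence.
Byte 1: 0xD3 = 11010011, payload 10011 (5 bits).
Byte 2: 0x9C = 10011100 (10xxxxxx ✓), payload 011100.
Concatenate: 10011011100 = 0x4DC (11 bits → U+04DC).

U+04DC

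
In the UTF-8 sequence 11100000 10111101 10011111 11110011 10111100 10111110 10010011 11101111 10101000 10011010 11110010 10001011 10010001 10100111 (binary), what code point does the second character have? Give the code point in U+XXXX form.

Offset 0: leading byte 0xE0 = 11100000 → 3-byte char #1 = E0 BD 9F.
Offset 3: leading byte 0xF3 = 11110011 → 4-byte char #2 = F3 BC BE 93.
Leading byte 0xF3 = 11110011 matches 11110xxx → 4-byte sequence.
Byte 1: 0xF3 = 11110011, payload 011 (3 bits).
Byte 2: 0xBC = 10111100 (10xxxxxx ✓), payload 111100.
Byte 3: 0xBE = 10111110 (10xxxxxx ✓), payload 111110.
Byte 4: 0x93 = 10010011 (10xxxxxx ✓), payload 010011.
Concatenate: 011111100111110010011 = 0xFCF93 (21 bits → U+FCF93).

U+FCF93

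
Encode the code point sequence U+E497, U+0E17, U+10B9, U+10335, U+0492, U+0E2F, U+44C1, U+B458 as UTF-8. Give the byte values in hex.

EE 92 97 E0 B8 97 E1 82 B9 F0 90 8C B5 D2 92 E0 B8 AF E4 93 81 EB 91 98

U+E497: 3-byte form → EE 92 97.
U+0E17: 3-byte form → E0 B8 97.
U+10B9: 3-byte form → E1 82 B9.
U+10335: 4-byte form → F0 90 8C B5.
U+0492: 2-byte form → D2 92.
U+0E2F: 3-byte form → E0 B8 AF.
U+44C1: 3-byte form → E4 93 81.
U+B458: 3-byte form → EB 91 98.
Concatenated (24 bytes): EE 92 97 E0 B8 97 E1 82 B9 F0 90 8C B5 D2 92 E0 B8 AF E4 93 81 EB 91 98.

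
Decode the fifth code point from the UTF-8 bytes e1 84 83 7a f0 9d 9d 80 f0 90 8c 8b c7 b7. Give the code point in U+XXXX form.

Offset 0: leading byte 0xE1 = 11100001 → 3-byte char #1 = E1 84 83.
Offset 3: leading byte 0x7A = 01111010 → 1-byte char #2 = 7A.
Offset 4: leading byte 0xF0 = 11110000 → 4-byte char #3 = F0 9D 9D 80.
Offset 8: leading byte 0xF0 = 11110000 → 4-byte char #4 = F0 90 8C 8B.
Offset 12: leading byte 0xC7 = 11000111 → 2-byte char #5 = C7 B7.
Leading byte 0xC7 = 11000111 matches 110xxxxx → 2-byte sequence.
Byte 1: 0xC7 = 11000111, payload 00111 (5 bits).
Byte 2: 0xB7 = 10110111 (10xxxxxx ✓), payload 110111.
Concatenate: 00111110111 = 0x1F7 (11 bits → U+01F7).

U+01F7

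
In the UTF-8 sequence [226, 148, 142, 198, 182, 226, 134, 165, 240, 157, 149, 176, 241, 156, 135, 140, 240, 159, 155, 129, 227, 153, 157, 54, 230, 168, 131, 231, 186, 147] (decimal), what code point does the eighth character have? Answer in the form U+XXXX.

U+0036

Offset 0: leading byte 0xE2 = 11100010 → 3-byte char #1 = E2 94 8E.
Offset 3: leading byte 0xC6 = 11000110 → 2-byte char #2 = C6 B6.
Offset 5: leading byte 0xE2 = 11100010 → 3-byte char #3 = E2 86 A5.
Offset 8: leading byte 0xF0 = 11110000 → 4-byte char #4 = F0 9D 95 B0.
Offset 12: leading byte 0xF1 = 11110001 → 4-byte char #5 = F1 9C 87 8C.
Offset 16: leading byte 0xF0 = 11110000 → 4-byte char #6 = F0 9F 9B 81.
Offset 20: leading byte 0xE3 = 11100011 → 3-byte char #7 = E3 99 9D.
Offset 23: leading byte 0x36 = 00110110 → 1-byte char #8 = 36.
Leading byte 0x36 = 00110110 matches 0xxxxxxx → 1-byte sequence.
Byte 1: 0x36 = 00110110, payload 0110110 (7 bits).
Concatenate: 0110110 = 0x36 (7 bits → U+0036).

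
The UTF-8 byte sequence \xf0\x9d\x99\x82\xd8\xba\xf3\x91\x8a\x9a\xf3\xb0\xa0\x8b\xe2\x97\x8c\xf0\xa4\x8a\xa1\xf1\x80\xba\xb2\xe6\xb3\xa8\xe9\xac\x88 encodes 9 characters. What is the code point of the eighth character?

U+6CE8

Offset 0: leading byte 0xF0 = 11110000 → 4-byte char #1 = F0 9D 99 82.
Offset 4: leading byte 0xD8 = 11011000 → 2-byte char #2 = D8 BA.
Offset 6: leading byte 0xF3 = 11110011 → 4-byte char #3 = F3 91 8A 9A.
Offset 10: leading byte 0xF3 = 11110011 → 4-byte char #4 = F3 B0 A0 8B.
Offset 14: leading byte 0xE2 = 11100010 → 3-byte char #5 = E2 97 8C.
Offset 17: leading byte 0xF0 = 11110000 → 4-byte char #6 = F0 A4 8A A1.
Offset 21: leading byte 0xF1 = 11110001 → 4-byte char #7 = F1 80 BA B2.
Offset 25: leading byte 0xE6 = 11100110 → 3-byte char #8 = E6 B3 A8.
Leading byte 0xE6 = 11100110 matches 1110xxxx → 3-byte sequence.
Byte 1: 0xE6 = 11100110, payload 0110 (4 bits).
Byte 2: 0xB3 = 10110011 (10xxxxxx ✓), payload 110011.
Byte 3: 0xA8 = 10101000 (10xxxxxx ✓), payload 101000.
Concatenate: 0110110011101000 = 0x6CE8 (16 bits → U+6CE8).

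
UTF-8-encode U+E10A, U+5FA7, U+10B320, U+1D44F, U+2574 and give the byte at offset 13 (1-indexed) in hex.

0x91

1-indexed offset 13 is 0-indexed offset 12.
U+E10A → 3-byte form EE 84 8A at offsets 0–2.
U+5FA7 → 3-byte form E5 BE A7 at offsets 3–5.
U+10B320 → 4-byte form F4 8B 8C A0 at offsets 6–9.
U+1D44F → 4-byte form F0 9D 91 8F at offsets 10–13.
Offset 12 falls in char 4's range; it's byte 3 of F0 9D 91 8F = 0x91.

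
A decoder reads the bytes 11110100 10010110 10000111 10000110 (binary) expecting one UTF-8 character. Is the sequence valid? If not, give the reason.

Leading byte 0xF4 = 11110100 → 4-byte form.
Payload = 0x1161C6, which exceeds U+10FFFF, the maximum Unicode code point. (Leading bytes F5–FF, or F4 followed by ≥ 0x90, are invalid.)

invalid (encodes a value above U+10FFFF)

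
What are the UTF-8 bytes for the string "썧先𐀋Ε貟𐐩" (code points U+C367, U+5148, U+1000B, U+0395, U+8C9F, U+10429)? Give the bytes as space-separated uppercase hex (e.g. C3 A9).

EC 8D A7 E5 85 88 F0 90 80 8B CE 95 E8 B2 9F F0 90 90 A9

U+C367: 3-byte form → EC 8D A7.
U+5148: 3-byte form → E5 85 88.
U+1000B: 4-byte form → F0 90 80 8B.
U+0395: 2-byte form → CE 95.
U+8C9F: 3-byte form → E8 B2 9F.
U+10429: 4-byte form → F0 90 90 A9.
Concatenated (19 bytes): EC 8D A7 E5 85 88 F0 90 80 8B CE 95 E8 B2 9F F0 90 90 A9.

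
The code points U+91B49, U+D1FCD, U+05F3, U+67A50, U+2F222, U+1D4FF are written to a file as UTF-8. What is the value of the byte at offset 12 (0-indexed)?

0xA9

U+91B49 → 4-byte form F2 91 AD 89 at offsets 0–3.
U+D1FCD → 4-byte form F3 91 BF 8D at offsets 4–7.
U+05F3 → 2-byte form D7 B3 at offsets 8–9.
U+67A50 → 4-byte form F1 A7 A9 90 at offsets 10–13.
Offset 12 falls in char 4's range; it's byte 3 of F1 A7 A9 90 = 0xA9.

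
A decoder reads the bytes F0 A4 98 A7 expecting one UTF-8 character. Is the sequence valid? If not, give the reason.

valid

Leading byte 0xF0 = 11110000 → 4-byte form.
Continuation bytes 0xA4=10100100, 0x98=10011000, 0xA7=10100111 all match 10xxxxxx.
Decoded value 0x24627 is ≥ 0x10000 (shortest form) and not a surrogate.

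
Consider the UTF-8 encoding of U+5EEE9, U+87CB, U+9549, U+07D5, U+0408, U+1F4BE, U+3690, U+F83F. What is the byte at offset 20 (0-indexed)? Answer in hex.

U+5EEE9 → 4-byte form F1 9E BB A9 at offsets 0–3.
U+87CB → 3-byte form E8 9F 8B at offsets 4–6.
U+9549 → 3-byte form E9 95 89 at offsets 7–9.
U+07D5 → 2-byte form DF 95 at offsets 10–11.
U+0408 → 2-byte form D0 88 at offsets 12–13.
U+1F4BE → 4-byte form F0 9F 92 BE at offsets 14–17.
U+3690 → 3-byte form E3 9A 90 at offsets 18–20.
Offset 20 falls in char 7's range; it's byte 3 of E3 9A 90 = 0x90.

0x90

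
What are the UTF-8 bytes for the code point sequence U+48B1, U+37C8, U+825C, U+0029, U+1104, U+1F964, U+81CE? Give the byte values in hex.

E4 A2 B1 E3 9F 88 E8 89 9C 29 E1 84 84 F0 9F A5 A4 E8 87 8E

U+48B1: 3-byte form → E4 A2 B1.
U+37C8: 3-byte form → E3 9F 88.
U+825C: 3-byte form → E8 89 9C.
U+0029: 1-byte form → 29.
U+1104: 3-byte form → E1 84 84.
U+1F964: 4-byte form → F0 9F A5 A4.
U+81CE: 3-byte form → E8 87 8E.
Concatenated (20 bytes): E4 A2 B1 E3 9F 88 E8 89 9C 29 E1 84 84 F0 9F A5 A4 E8 87 8E.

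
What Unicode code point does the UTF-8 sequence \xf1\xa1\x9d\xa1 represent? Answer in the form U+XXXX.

U+61761

Leading byte 0xF1 = 11110001 matches 11110xxx → 4-byte sequence.
Byte 1: 0xF1 = 11110001, payload 001 (3 bits).
Byte 2: 0xA1 = 10100001 (10xxxxxx ✓), payload 100001.
Byte 3: 0x9D = 10011101 (10xxxxxx ✓), payload 011101.
Byte 4: 0xA1 = 10100001 (10xxxxxx ✓), payload 100001.
Concatenate: 001100001011101100001 = 0x61761 (21 bits → U+61761).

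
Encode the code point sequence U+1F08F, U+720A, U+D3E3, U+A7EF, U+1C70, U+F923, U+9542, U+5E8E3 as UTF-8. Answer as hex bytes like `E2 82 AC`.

F0 9F 82 8F E7 88 8A ED 8F A3 EA 9F AF E1 B1 B0 EF A4 A3 E9 95 82 F1 9E A3 A3

U+1F08F: 4-byte form → F0 9F 82 8F.
U+720A: 3-byte form → E7 88 8A.
U+D3E3: 3-byte form → ED 8F A3.
U+A7EF: 3-byte form → EA 9F AF.
U+1C70: 3-byte form → E1 B1 B0.
U+F923: 3-byte form → EF A4 A3.
U+9542: 3-byte form → E9 95 82.
U+5E8E3: 4-byte form → F1 9E A3 A3.
Concatenated (26 bytes): F0 9F 82 8F E7 88 8A ED 8F A3 EA 9F AF E1 B1 B0 EF A4 A3 E9 95 82 F1 9E A3 A3.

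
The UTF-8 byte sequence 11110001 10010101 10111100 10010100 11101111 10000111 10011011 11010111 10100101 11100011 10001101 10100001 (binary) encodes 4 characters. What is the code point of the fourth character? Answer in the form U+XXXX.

U+3361

Offset 0: leading byte 0xF1 = 11110001 → 4-byte char #1 = F1 95 BC 94.
Offset 4: leading byte 0xEF = 11101111 → 3-byte char #2 = EF 87 9B.
Offset 7: leading byte 0xD7 = 11010111 → 2-byte char #3 = D7 A5.
Offset 9: leading byte 0xE3 = 11100011 → 3-byte char #4 = E3 8D A1.
Leading byte 0xE3 = 11100011 matches 1110xxxx → 3-byte sequence.
Byte 1: 0xE3 = 11100011, payload 0011 (4 bits).
Byte 2: 0x8D = 10001101 (10xxxxxx ✓), payload 001101.
Byte 3: 0xA1 = 10100001 (10xxxxxx ✓), payload 100001.
Concatenate: 0011001101100001 = 0x3361 (16 bits → U+3361).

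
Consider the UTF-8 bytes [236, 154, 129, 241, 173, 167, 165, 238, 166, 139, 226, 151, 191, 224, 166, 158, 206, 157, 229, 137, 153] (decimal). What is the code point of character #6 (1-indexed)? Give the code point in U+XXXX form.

Offset 0: leading byte 0xEC = 11101100 → 3-byte char #1 = EC 9A 81.
Offset 3: leading byte 0xF1 = 11110001 → 4-byte char #2 = F1 AD A7 A5.
Offset 7: leading byte 0xEE = 11101110 → 3-byte char #3 = EE A6 8B.
Offset 10: leading byte 0xE2 = 11100010 → 3-byte char #4 = E2 97 BF.
Offset 13: leading byte 0xE0 = 11100000 → 3-byte char #5 = E0 A6 9E.
Offset 16: leading byte 0xCE = 11001110 → 2-byte char #6 = CE 9D.
Leading byte 0xCE = 11001110 matches 110xxxxx → 2-byte sequence.
Byte 1: 0xCE = 11001110, payload 01110 (5 bits).
Byte 2: 0x9D = 10011101 (10xxxxxx ✓), payload 011101.
Concatenate: 01110011101 = 0x39D (11 bits → U+039D).

U+039D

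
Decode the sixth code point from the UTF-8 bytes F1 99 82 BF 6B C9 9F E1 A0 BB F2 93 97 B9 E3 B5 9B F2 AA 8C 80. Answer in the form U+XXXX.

Offset 0: leading byte 0xF1 = 11110001 → 4-byte char #1 = F1 99 82 BF.
Offset 4: leading byte 0x6B = 01101011 → 1-byte char #2 = 6B.
Offset 5: leading byte 0xC9 = 11001001 → 2-byte char #3 = C9 9F.
Offset 7: leading byte 0xE1 = 11100001 → 3-byte char #4 = E1 A0 BB.
Offset 10: leading byte 0xF2 = 11110010 → 4-byte char #5 = F2 93 97 B9.
Offset 14: leading byte 0xE3 = 11100011 → 3-byte char #6 = E3 B5 9B.
Leading byte 0xE3 = 11100011 matches 1110xxxx → 3-byte sequence.
Byte 1: 0xE3 = 11100011, payload 0011 (4 bits).
Byte 2: 0xB5 = 10110101 (10xxxxxx ✓), payload 110101.
Byte 3: 0x9B = 10011011 (10xxxxxx ✓), payload 011011.
Concatenate: 0011110101011011 = 0x3D5B (16 bits → U+3D5B).

U+3D5B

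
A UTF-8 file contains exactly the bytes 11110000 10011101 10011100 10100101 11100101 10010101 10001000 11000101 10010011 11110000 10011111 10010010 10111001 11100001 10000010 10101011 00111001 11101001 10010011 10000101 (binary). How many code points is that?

Byte at offset 0: 0xF0 = 11110000 → 4-byte char (#1). Advance 4.
Byte at offset 4: 0xE5 = 11100101 → 3-byte char (#2). Advance 3.
Byte at offset 7: 0xC5 = 11000101 → 2-byte char (#3). Advance 2.
Byte at offset 9: 0xF0 = 11110000 → 4-byte char (#4). Advance 4.
Byte at offset 13: 0xE1 = 11100001 → 3-byte char (#5). Advance 3.
Byte at offset 16: 0x39 = 00111001 → 1-byte char (#6). Advance 1.
Byte at offset 17: 0xE9 = 11101001 → 3-byte char (#7). Advance 3.
Reached end at offset 20 after 7 code points.

7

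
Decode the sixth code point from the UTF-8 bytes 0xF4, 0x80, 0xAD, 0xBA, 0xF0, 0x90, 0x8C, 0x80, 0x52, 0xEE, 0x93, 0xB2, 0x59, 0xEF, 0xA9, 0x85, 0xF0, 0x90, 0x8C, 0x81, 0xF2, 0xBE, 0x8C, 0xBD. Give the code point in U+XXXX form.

U+FA45

Offset 0: leading byte 0xF4 = 11110100 → 4-byte char #1 = F4 80 AD BA.
Offset 4: leading byte 0xF0 = 11110000 → 4-byte char #2 = F0 90 8C 80.
Offset 8: leading byte 0x52 = 01010010 → 1-byte char #3 = 52.
Offset 9: leading byte 0xEE = 11101110 → 3-byte char #4 = EE 93 B2.
Offset 12: leading byte 0x59 = 01011001 → 1-byte char #5 = 59.
Offset 13: leading byte 0xEF = 11101111 → 3-byte char #6 = EF A9 85.
Leading byte 0xEF = 11101111 matches 1110xxxx → 3-byte sequence.
Byte 1: 0xEF = 11101111, payload 1111 (4 bits).
Byte 2: 0xA9 = 10101001 (10xxxxxx ✓), payload 101001.
Byte 3: 0x85 = 10000101 (10xxxxxx ✓), payload 000101.
Concatenate: 1111101001000101 = 0xFA45 (16 bits → U+FA45).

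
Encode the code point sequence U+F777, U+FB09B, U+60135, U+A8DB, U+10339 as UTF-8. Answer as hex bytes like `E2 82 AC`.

EF 9D B7 F3 BB 82 9B F1 A0 84 B5 EA A3 9B F0 90 8C B9

U+F777: 3-byte form → EF 9D B7.
U+FB09B: 4-byte form → F3 BB 82 9B.
U+60135: 4-byte form → F1 A0 84 B5.
U+A8DB: 3-byte form → EA A3 9B.
U+10339: 4-byte form → F0 90 8C B9.
Concatenated (18 bytes): EF 9D B7 F3 BB 82 9B F1 A0 84 B5 EA A3 9B F0 90 8C B9.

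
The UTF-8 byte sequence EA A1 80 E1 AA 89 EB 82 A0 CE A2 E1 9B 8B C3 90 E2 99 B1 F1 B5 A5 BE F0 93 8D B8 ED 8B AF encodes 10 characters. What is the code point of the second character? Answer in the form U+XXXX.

U+1A89

Offset 0: leading byte 0xEA = 11101010 → 3-byte char #1 = EA A1 80.
Offset 3: leading byte 0xE1 = 11100001 → 3-byte char #2 = E1 AA 89.
Leading byte 0xE1 = 11100001 matches 1110xxxx → 3-byte sequence.
Byte 1: 0xE1 = 11100001, payload 0001 (4 bits).
Byte 2: 0xAA = 10101010 (10xxxxxx ✓), payload 101010.
Byte 3: 0x89 = 10001001 (10xxxxxx ✓), payload 001001.
Concatenate: 0001101010001001 = 0x1A89 (16 bits → U+1A89).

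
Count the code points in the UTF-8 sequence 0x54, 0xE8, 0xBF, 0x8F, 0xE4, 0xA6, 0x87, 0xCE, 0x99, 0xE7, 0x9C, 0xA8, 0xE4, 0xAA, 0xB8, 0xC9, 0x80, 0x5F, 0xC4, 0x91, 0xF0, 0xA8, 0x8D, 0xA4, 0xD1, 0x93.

11

Byte at offset 0: 0x54 = 01010100 → 1-byte char (#1). Advance 1.
Byte at offset 1: 0xE8 = 11101000 → 3-byte char (#2). Advance 3.
Byte at offset 4: 0xE4 = 11100100 → 3-byte char (#3). Advance 3.
Byte at offset 7: 0xCE = 11001110 → 2-byte char (#4). Advance 2.
Byte at offset 9: 0xE7 = 11100111 → 3-byte char (#5). Advance 3.
Byte at offset 12: 0xE4 = 11100100 → 3-byte char (#6). Advance 3.
Byte at offset 15: 0xC9 = 11001001 → 2-byte char (#7). Advance 2.
Byte at offset 17: 0x5F = 01011111 → 1-byte char (#8). Advance 1.
Byte at offset 18: 0xC4 = 11000100 → 2-byte char (#9). Advance 2.
Byte at offset 20: 0xF0 = 11110000 → 4-byte char (#10). Advance 4.
Byte at offset 24: 0xD1 = 11010001 → 2-byte char (#11). Advance 2.
Reached end at offset 26 after 11 code points.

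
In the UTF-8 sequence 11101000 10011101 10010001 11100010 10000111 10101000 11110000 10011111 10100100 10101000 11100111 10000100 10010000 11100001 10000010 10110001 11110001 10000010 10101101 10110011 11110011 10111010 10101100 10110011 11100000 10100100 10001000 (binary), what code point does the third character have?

Offset 0: leading byte 0xE8 = 11101000 → 3-byte char #1 = E8 9D 91.
Offset 3: leading byte 0xE2 = 11100010 → 3-byte char #2 = E2 87 A8.
Offset 6: leading byte 0xF0 = 11110000 → 4-byte char #3 = F0 9F A4 A8.
Leading byte 0xF0 = 11110000 matches 11110xxx → 4-byte sequence.
Byte 1: 0xF0 = 11110000, payload 000 (3 bits).
Byte 2: 0x9F = 10011111 (10xxxxxx ✓), payload 011111.
Byte 3: 0xA4 = 10100100 (10xxxxxx ✓), payload 100100.
Byte 4: 0xA8 = 10101000 (10xxxxxx ✓), payload 101000.
Concatenate: 000011111100100101000 = 0x1F928 (21 bits → U+1F928).

U+1F928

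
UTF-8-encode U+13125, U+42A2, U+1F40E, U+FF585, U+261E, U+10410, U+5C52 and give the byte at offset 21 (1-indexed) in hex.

0x90

1-indexed offset 21 is 0-indexed offset 20.
U+13125 → 4-byte form F0 93 84 A5 at offsets 0–3.
U+42A2 → 3-byte form E4 8A A2 at offsets 4–6.
U+1F40E → 4-byte form F0 9F 90 8E at offsets 7–10.
U+FF585 → 4-byte form F3 BF 96 85 at offsets 11–14.
U+261E → 3-byte form E2 98 9E at offsets 15–17.
U+10410 → 4-byte form F0 90 90 90 at offsets 18–21.
Offset 20 falls in char 6's range; it's byte 3 of F0 90 90 90 = 0x90.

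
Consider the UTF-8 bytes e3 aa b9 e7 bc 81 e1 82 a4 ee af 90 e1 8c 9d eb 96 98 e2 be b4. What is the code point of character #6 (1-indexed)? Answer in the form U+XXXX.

U+B598

Offset 0: leading byte 0xE3 = 11100011 → 3-byte char #1 = E3 AA B9.
Offset 3: leading byte 0xE7 = 11100111 → 3-byte char #2 = E7 BC 81.
Offset 6: leading byte 0xE1 = 11100001 → 3-byte char #3 = E1 82 A4.
Offset 9: leading byte 0xEE = 11101110 → 3-byte char #4 = EE AF 90.
Offset 12: leading byte 0xE1 = 11100001 → 3-byte char #5 = E1 8C 9D.
Offset 15: leading byte 0xEB = 11101011 → 3-byte char #6 = EB 96 98.
Leading byte 0xEB = 11101011 matches 1110xxxx → 3-byte sequence.
Byte 1: 0xEB = 11101011, payload 1011 (4 bits).
Byte 2: 0x96 = 10010110 (10xxxxxx ✓), payload 010110.
Byte 3: 0x98 = 10011000 (10xxxxxx ✓), payload 011000.
Concatenate: 1011010110011000 = 0xB598 (16 bits → U+B598).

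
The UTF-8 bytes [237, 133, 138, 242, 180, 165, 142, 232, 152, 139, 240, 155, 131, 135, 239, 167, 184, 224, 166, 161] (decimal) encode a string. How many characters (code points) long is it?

6

Byte at offset 0: 0xED = 11101101 → 3-byte char (#1). Advance 3.
Byte at offset 3: 0xF2 = 11110010 → 4-byte char (#2). Advance 4.
Byte at offset 7: 0xE8 = 11101000 → 3-byte char (#3). Advance 3.
Byte at offset 10: 0xF0 = 11110000 → 4-byte char (#4). Advance 4.
Byte at offset 14: 0xEF = 11101111 → 3-byte char (#5). Advance 3.
Byte at offset 17: 0xE0 = 11100000 → 3-byte char (#6). Advance 3.
Reached end at offset 20 after 6 code points.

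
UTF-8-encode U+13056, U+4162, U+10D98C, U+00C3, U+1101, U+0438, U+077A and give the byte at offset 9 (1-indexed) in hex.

0x8D

1-indexed offset 9 is 0-indexed offset 8.
U+13056 → 4-byte form F0 93 81 96 at offsets 0–3.
U+4162 → 3-byte form E4 85 A2 at offsets 4–6.
U+10D98C → 4-byte form F4 8D A6 8C at offsets 7–10.
Offset 8 falls in char 3's range; it's byte 2 of F4 8D A6 8C = 0x8D.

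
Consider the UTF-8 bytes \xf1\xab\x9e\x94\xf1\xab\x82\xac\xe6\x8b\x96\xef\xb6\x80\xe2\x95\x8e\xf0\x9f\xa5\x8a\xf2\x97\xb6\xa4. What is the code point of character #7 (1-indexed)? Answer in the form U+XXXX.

U+97DA4

Offset 0: leading byte 0xF1 = 11110001 → 4-byte char #1 = F1 AB 9E 94.
Offset 4: leading byte 0xF1 = 11110001 → 4-byte char #2 = F1 AB 82 AC.
Offset 8: leading byte 0xE6 = 11100110 → 3-byte char #3 = E6 8B 96.
Offset 11: leading byte 0xEF = 11101111 → 3-byte char #4 = EF B6 80.
Offset 14: leading byte 0xE2 = 11100010 → 3-byte char #5 = E2 95 8E.
Offset 17: leading byte 0xF0 = 11110000 → 4-byte char #6 = F0 9F A5 8A.
Offset 21: leading byte 0xF2 = 11110010 → 4-byte char #7 = F2 97 B6 A4.
Leading byte 0xF2 = 11110010 matches 11110xxx → 4-byte sequence.
Byte 1: 0xF2 = 11110010, payload 010 (3 bits).
Byte 2: 0x97 = 10010111 (10xxxxxx ✓), payload 010111.
Byte 3: 0xB6 = 10110110 (10xxxxxx ✓), payload 110110.
Byte 4: 0xA4 = 10100100 (10xxxxxx ✓), payload 100100.
Concatenate: 010010111110110100100 = 0x97DA4 (21 bits → U+97DA4).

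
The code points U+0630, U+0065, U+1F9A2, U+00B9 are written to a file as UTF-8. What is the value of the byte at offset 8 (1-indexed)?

1-indexed offset 8 is 0-indexed offset 7.
U+0630 → 2-byte form D8 B0 at offsets 0–1.
U+0065 → 1-byte form 65 at offsets 2–2.
U+1F9A2 → 4-byte form F0 9F A6 A2 at offsets 3–6.
U+00B9 → 2-byte form C2 B9 at offsets 7–8.
Offset 7 falls in char 4's range; it's byte 1 of C2 B9 = 0xC2.

0xC2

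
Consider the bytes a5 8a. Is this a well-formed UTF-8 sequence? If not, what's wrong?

Byte 0xA5 = 10100101 has the form 10xxxxxx — a continuation byte — but there is no preceding leading byte.

invalid (continuation byte with no leading byte)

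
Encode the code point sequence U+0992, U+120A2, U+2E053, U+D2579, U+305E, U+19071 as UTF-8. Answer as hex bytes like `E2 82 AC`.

E0 A6 92 F0 92 82 A2 F0 AE 81 93 F3 92 95 B9 E3 81 9E F0 99 81 B1

U+0992: 3-byte form → E0 A6 92.
U+120A2: 4-byte form → F0 92 82 A2.
U+2E053: 4-byte form → F0 AE 81 93.
U+D2579: 4-byte form → F3 92 95 B9.
U+305E: 3-byte form → E3 81 9E.
U+19071: 4-byte form → F0 99 81 B1.
Concatenated (22 bytes): E0 A6 92 F0 92 82 A2 F0 AE 81 93 F3 92 95 B9 E3 81 9E F0 99 81 B1.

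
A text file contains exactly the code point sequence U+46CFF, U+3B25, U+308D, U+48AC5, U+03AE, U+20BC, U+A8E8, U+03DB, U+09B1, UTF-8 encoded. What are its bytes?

U+46CFF: 4-byte form → F1 86 B3 BF.
U+3B25: 3-byte form → E3 AC A5.
U+308D: 3-byte form → E3 82 8D.
U+48AC5: 4-byte form → F1 88 AB 85.
U+03AE: 2-byte form → CE AE.
U+20BC: 3-byte form → E2 82 BC.
U+A8E8: 3-byte form → EA A3 A8.
U+03DB: 2-byte form → CF 9B.
U+09B1: 3-byte form → E0 A6 B1.
Concatenated (27 bytes): F1 86 B3 BF E3 AC A5 E3 82 8D F1 88 AB 85 CE AE E2 82 BC EA A3 A8 CF 9B E0 A6 B1.

F1 86 B3 BF E3 AC A5 E3 82 8D F1 88 AB 85 CE AE E2 82 BC EA A3 A8 CF 9B E0 A6 B1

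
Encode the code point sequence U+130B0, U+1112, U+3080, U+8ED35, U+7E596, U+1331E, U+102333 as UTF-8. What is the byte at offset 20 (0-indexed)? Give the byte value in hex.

U+130B0 → 4-byte form F0 93 82 B0 at offsets 0–3.
U+1112 → 3-byte form E1 84 92 at offsets 4–6.
U+3080 → 3-byte form E3 82 80 at offsets 7–9.
U+8ED35 → 4-byte form F2 8E B4 B5 at offsets 10–13.
U+7E596 → 4-byte form F1 BE 96 96 at offsets 14–17.
U+1331E → 4-byte form F0 93 8C 9E at offsets 18–21.
Offset 20 falls in char 6's range; it's byte 3 of F0 93 8C 9E = 0x8C.

0x8C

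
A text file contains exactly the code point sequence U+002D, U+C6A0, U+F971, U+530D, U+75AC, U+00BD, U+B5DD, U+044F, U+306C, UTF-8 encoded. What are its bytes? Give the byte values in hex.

U+002D: 1-byte form → 2D.
U+C6A0: 3-byte form → EC 9A A0.
U+F971: 3-byte form → EF A5 B1.
U+530D: 3-byte form → E5 8C 8D.
U+75AC: 3-byte form → E7 96 AC.
U+00BD: 2-byte form → C2 BD.
U+B5DD: 3-byte form → EB 97 9D.
U+044F: 2-byte form → D1 8F.
U+306C: 3-byte form → E3 81 AC.
Concatenated (23 bytes): 2D EC 9A A0 EF A5 B1 E5 8C 8D E7 96 AC C2 BD EB 97 9D D1 8F E3 81 AC.

2D EC 9A A0 EF A5 B1 E5 8C 8D E7 96 AC C2 BD EB 97 9D D1 8F E3 81 AC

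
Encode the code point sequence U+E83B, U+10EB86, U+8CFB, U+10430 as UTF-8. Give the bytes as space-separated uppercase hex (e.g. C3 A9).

U+E83B: 3-byte form → EE A0 BB.
U+10EB86: 4-byte form → F4 8E AE 86.
U+8CFB: 3-byte form → E8 B3 BB.
U+10430: 4-byte form → F0 90 90 B0.
Concatenated (14 bytes): EE A0 BB F4 8E AE 86 E8 B3 BB F0 90 90 B0.

EE A0 BB F4 8E AE 86 E8 B3 BB F0 90 90 B0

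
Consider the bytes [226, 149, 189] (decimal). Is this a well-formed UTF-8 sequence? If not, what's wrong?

valid

Leading byte 0xE2 = 11100010 → 3-byte form.
Continuation bytes 0x95=10010101, 0xBD=10111101 all match 10xxxxxx.
Decoded value 0x257D is ≥ 0x800 (shortest form) and not a surrogate.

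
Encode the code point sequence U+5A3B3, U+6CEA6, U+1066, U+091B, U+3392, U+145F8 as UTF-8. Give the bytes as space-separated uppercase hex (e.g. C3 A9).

F1 9A 8E B3 F1 AC BA A6 E1 81 A6 E0 A4 9B E3 8E 92 F0 94 97 B8

U+5A3B3: 4-byte form → F1 9A 8E B3.
U+6CEA6: 4-byte form → F1 AC BA A6.
U+1066: 3-byte form → E1 81 A6.
U+091B: 3-byte form → E0 A4 9B.
U+3392: 3-byte form → E3 8E 92.
U+145F8: 4-byte form → F0 94 97 B8.
Concatenated (21 bytes): F1 9A 8E B3 F1 AC BA A6 E1 81 A6 E0 A4 9B E3 8E 92 F0 94 97 B8.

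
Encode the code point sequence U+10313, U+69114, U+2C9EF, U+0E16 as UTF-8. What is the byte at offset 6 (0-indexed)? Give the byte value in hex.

0x84

U+10313 → 4-byte form F0 90 8C 93 at offsets 0–3.
U+69114 → 4-byte form F1 A9 84 94 at offsets 4–7.
Offset 6 falls in char 2's range; it's byte 3 of F1 A9 84 94 = 0x84.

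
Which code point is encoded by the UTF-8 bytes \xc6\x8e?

U+018E

Leading byte 0xC6 = 11000110 matches 110xxxxx → 2-byte sequence.
Byte 1: 0xC6 = 11000110, payload 00110 (5 bits).
Byte 2: 0x8E = 10001110 (10xxxxxx ✓), payload 001110.
Concatenate: 00110001110 = 0x18E (11 bits → U+018E).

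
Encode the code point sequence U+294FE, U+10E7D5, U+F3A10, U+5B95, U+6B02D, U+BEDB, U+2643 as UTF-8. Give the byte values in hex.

F0 A9 93 BE F4 8E 9F 95 F3 B3 A8 90 E5 AE 95 F1 AB 80 AD EB BB 9B E2 99 83

U+294FE: 4-byte form → F0 A9 93 BE.
U+10E7D5: 4-byte form → F4 8E 9F 95.
U+F3A10: 4-byte form → F3 B3 A8 90.
U+5B95: 3-byte form → E5 AE 95.
U+6B02D: 4-byte form → F1 AB 80 AD.
U+BEDB: 3-byte form → EB BB 9B.
U+2643: 3-byte form → E2 99 83.
Concatenated (25 bytes): F0 A9 93 BE F4 8E 9F 95 F3 B3 A8 90 E5 AE 95 F1 AB 80 AD EB BB 9B E2 99 83.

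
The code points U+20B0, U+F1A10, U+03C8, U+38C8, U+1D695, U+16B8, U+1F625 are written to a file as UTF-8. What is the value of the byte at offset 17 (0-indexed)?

0x9A

U+20B0 → 3-byte form E2 82 B0 at offsets 0–2.
U+F1A10 → 4-byte form F3 B1 A8 90 at offsets 3–6.
U+03C8 → 2-byte form CF 88 at offsets 7–8.
U+38C8 → 3-byte form E3 A3 88 at offsets 9–11.
U+1D695 → 4-byte form F0 9D 9A 95 at offsets 12–15.
U+16B8 → 3-byte form E1 9A B8 at offsets 16–18.
Offset 17 falls in char 6's range; it's byte 2 of E1 9A B8 = 0x9A.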